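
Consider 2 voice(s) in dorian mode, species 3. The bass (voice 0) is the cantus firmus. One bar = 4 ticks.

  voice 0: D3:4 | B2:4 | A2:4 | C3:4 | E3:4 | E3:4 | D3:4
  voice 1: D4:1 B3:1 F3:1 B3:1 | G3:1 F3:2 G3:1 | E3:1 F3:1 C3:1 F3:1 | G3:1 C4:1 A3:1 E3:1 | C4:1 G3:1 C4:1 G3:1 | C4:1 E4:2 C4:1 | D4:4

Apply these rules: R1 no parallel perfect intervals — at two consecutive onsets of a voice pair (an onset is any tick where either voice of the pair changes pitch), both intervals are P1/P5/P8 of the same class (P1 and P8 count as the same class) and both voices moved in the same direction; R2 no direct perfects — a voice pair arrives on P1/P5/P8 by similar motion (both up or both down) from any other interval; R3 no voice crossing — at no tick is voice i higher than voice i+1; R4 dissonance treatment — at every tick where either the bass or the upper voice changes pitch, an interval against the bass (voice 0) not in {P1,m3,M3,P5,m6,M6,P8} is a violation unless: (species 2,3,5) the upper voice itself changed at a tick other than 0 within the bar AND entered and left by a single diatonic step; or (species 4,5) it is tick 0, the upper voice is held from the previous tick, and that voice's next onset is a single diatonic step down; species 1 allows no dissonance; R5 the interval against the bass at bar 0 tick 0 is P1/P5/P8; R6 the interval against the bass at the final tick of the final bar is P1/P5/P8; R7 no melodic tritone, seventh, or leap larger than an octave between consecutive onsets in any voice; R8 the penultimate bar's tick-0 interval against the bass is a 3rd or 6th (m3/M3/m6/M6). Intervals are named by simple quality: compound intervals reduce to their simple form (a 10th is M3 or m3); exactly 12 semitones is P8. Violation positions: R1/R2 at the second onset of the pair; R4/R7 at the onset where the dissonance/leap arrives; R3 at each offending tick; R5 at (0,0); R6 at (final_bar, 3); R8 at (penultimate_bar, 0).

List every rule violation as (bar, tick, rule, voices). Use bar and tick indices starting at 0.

bar 0: v0=D3 v1=D4 downbeat P8
bar 1: v0=B2 v1=G3 downbeat m6
bar 2: v0=A2 v1=E3 downbeat P5
bar 3: v0=C3 v1=G3 downbeat P5
bar 4: v0=E3 v1=C4 downbeat m6
bar 5: v0=E3 v1=C4 downbeat m6
bar 6: v0=D3 v1=D4 downbeat P8
  -> R7 @ bar 0 tick 2 v(1,): B3->F3 leap 6st
  -> R7 @ bar 0 tick 3 v(1,): F3->B3 leap 6st
  -> R2 @ bar 2 tick 0 v(0, 1): B2/G3 m6 -> A2/E3 P5 similar
  -> R2 @ bar 3 tick 0 v(0, 1): A2/F3 m6 -> C3/G3 P5 similar

(0, 2, R7, (1,))
(0, 3, R7, (1,))
(2, 0, R2, (0, 1))
(3, 0, R2, (0, 1))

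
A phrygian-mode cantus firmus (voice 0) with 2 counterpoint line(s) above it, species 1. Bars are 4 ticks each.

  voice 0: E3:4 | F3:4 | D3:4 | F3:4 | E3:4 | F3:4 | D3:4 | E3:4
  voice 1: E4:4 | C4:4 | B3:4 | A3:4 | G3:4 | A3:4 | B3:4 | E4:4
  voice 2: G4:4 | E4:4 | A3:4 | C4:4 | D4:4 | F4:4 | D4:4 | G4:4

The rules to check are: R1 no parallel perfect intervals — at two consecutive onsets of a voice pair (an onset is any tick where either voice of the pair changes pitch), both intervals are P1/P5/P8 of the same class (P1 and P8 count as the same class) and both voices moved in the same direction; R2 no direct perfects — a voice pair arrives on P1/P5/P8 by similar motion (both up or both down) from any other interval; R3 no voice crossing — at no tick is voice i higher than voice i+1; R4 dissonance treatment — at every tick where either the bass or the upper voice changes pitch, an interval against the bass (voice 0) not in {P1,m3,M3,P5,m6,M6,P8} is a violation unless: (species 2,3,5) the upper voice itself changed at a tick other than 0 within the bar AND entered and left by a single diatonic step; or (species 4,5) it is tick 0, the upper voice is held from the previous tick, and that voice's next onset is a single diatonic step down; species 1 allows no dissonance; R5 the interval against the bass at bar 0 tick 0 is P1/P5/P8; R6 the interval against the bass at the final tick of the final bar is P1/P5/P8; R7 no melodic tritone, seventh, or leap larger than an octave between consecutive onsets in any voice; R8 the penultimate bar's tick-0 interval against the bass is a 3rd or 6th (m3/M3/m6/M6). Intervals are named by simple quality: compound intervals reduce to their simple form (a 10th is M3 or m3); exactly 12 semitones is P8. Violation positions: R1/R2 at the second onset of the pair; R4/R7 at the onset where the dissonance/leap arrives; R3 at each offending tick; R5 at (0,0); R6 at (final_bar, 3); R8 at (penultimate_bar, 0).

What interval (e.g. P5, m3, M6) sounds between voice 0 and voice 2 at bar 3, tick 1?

voice 0=F3 voice 2=C4 -> P5

P5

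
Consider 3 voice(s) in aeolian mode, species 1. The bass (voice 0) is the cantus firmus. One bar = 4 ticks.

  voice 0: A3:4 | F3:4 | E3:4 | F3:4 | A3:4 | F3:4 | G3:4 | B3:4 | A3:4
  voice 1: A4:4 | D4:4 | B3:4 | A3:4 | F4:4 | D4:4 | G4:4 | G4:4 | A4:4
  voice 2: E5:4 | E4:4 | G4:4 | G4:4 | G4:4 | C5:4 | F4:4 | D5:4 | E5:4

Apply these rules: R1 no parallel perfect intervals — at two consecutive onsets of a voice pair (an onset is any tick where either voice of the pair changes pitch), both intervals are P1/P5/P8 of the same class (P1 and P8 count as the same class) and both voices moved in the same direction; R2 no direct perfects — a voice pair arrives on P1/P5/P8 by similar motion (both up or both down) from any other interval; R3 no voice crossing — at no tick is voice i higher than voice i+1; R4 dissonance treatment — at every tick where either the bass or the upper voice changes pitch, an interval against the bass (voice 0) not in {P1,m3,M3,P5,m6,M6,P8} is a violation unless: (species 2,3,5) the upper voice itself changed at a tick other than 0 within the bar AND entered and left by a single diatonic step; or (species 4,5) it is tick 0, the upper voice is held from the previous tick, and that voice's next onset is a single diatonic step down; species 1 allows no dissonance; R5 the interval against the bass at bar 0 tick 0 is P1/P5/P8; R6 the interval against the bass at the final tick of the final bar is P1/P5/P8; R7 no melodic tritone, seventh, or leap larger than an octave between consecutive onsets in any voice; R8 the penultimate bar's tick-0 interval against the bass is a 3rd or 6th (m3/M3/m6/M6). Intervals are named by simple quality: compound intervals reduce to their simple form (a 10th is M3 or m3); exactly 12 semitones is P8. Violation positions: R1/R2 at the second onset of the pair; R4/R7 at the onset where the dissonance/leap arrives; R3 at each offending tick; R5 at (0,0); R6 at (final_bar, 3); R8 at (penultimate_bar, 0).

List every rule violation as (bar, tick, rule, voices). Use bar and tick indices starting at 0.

(1, 0, R4, (0, 2))
(2, 0, R2, (0, 1))
(3, 0, R4, (0, 2))
(4, 0, R4, (0, 2))
(6, 0, R2, (0, 1))
(6, 0, R3, (1, 2))
(6, 0, R4, (0, 2))
(6, 1, R3, (1, 2))
(6, 2, R3, (1, 2))
(6, 3, R3, (1, 2))
(8, 0, R1, (1, 2))

bar 0: v0=A3 v1=A4 v2=E5 downbeat P5
bar 1: v0=F3 v1=D4 v2=E4 downbeat M7
bar 2: v0=E3 v1=B3 v2=G4 downbeat m3
bar 3: v0=F3 v1=A3 v2=G4 downbeat M2
bar 4: v0=A3 v1=F4 v2=G4 downbeat m7
bar 5: v0=F3 v1=D4 v2=C5 downbeat P5
bar 6: v0=G3 v1=G4 v2=F4 downbeat m7
bar 7: v0=B3 v1=G4 v2=D5 downbeat m3
bar 8: v0=A3 v1=A4 v2=E5 downbeat P5
  -> R4 @ bar 1 tick 0 v(0, 2): F3/E4 M7 untreated
  -> R2 @ bar 2 tick 0 v(0, 1): F3/D4 M6 -> E3/B3 P5 similar
  -> R4 @ bar 3 tick 0 v(0, 2): F3/G4 M2 untreated
  -> R4 @ bar 4 tick 0 v(0, 2): A3/G4 m7 untreated
  -> R2 @ bar 6 tick 0 v(0, 1): F3/D4 M6 -> G3/G4 P8 similar
  -> R3 @ bar 6 tick 0 v(1, 2): G4 above F4
  -> R4 @ bar 6 tick 0 v(0, 2): G3/F4 m7 untreated
  -> R3 @ bar 6 tick 1 v(1, 2): G4 above F4
  -> R3 @ bar 6 tick 2 v(1, 2): G4 above F4
  -> R3 @ bar 6 tick 3 v(1, 2): G4 above F4
  -> R1 @ bar 8 tick 0 v(1, 2): G4/D5 P5 -> A4/E5 P5 similar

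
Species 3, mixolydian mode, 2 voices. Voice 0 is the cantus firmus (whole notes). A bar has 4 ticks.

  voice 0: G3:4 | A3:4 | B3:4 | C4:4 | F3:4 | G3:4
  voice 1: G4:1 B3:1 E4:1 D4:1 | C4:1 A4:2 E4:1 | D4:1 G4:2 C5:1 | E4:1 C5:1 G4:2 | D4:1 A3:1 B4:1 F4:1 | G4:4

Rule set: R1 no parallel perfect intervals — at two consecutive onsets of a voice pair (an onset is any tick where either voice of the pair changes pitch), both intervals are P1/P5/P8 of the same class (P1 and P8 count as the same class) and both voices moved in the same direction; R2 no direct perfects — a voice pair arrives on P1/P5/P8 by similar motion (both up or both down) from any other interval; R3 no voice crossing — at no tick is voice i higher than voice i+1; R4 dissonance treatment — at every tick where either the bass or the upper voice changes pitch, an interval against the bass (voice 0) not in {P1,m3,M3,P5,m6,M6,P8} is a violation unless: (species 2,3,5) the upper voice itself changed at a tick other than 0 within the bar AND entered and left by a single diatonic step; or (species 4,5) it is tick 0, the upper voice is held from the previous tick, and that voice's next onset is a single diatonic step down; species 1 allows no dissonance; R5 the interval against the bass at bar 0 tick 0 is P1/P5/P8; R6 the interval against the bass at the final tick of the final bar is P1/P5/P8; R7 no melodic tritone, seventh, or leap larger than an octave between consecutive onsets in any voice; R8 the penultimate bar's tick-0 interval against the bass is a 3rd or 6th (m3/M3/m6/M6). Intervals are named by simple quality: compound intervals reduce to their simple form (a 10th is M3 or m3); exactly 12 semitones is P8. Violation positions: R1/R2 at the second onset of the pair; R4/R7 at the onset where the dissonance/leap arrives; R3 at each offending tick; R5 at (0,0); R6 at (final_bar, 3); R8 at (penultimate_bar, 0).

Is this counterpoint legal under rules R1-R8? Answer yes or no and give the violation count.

bar 0: v0=G3 v1=G4 (P8)
bar 1: v0=A3 v1=C4 (m3)
bar 2: v0=B3 v1=D4 (m3)
bar 3: v0=C4 v1=E4 (M3)
bar 4: v0=F3 v1=D4 (M6)
bar 5: v0=G3 v1=G4 (P8)
  R4 @ bar2.3: B3/C5 m2 untreated
  R4 @ bar4.2: F3/B4 TT untreated
  R7 @ bar4.2: A3->B4 leap 14st
  R7 @ bar4.3: B4->F4 leap 6st
  R1 @ bar5.0: F3/F4 P8 -> G3/G4 P8 similar

No (5 violations)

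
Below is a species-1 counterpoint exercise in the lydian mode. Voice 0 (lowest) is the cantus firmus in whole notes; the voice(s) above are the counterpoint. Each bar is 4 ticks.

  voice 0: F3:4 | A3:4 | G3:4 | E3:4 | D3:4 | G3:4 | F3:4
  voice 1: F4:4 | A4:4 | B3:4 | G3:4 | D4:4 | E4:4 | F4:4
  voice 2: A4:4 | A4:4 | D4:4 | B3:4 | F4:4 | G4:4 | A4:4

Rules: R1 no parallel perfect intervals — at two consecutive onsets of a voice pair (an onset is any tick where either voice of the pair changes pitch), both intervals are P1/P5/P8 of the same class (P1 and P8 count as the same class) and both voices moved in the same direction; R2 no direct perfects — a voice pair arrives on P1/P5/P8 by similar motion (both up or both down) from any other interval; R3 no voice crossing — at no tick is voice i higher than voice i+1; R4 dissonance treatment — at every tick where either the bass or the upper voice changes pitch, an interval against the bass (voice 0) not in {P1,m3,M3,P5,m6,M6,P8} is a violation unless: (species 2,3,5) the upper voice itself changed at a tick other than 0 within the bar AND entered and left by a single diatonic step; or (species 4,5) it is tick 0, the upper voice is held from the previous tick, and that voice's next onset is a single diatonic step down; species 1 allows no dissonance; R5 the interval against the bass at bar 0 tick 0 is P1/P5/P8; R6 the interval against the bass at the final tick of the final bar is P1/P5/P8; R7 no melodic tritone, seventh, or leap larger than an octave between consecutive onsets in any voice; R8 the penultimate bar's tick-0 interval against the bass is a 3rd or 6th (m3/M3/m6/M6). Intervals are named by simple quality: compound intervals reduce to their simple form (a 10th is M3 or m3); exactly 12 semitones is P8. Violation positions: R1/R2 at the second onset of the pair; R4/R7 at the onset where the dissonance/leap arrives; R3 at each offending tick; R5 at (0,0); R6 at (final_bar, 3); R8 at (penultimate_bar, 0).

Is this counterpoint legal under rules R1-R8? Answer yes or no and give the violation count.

bar 0: v0=F3 v1=F4 v2=A4 (M3)
bar 1: v0=A3 v1=A4 v2=A4 (P8)
bar 2: v0=G3 v1=B3 v2=D4 (P5)
bar 3: v0=E3 v1=G3 v2=B3 (P5)
bar 4: v0=D3 v1=D4 v2=F4 (m3)
bar 5: v0=G3 v1=E4 v2=G4 (P8)
bar 6: v0=F3 v1=F4 v2=A4 (M3)
  R5 @ bar0.0: opens on M3
  R1 @ bar1.0: F3/F4 P8 -> A3/A4 P8 similar
  R2 @ bar2.0: A3/A4 P8 -> G3/D4 P5 similar
  R7 @ bar2.0: A4->B3 leap 10st
  R1 @ bar3.0: G3/D4 P5 -> E3/B3 P5 similar
  R7 @ bar4.0: B3->F4 leap 6st
  R2 @ bar5.0: D3/F4 m3 -> G3/G4 P8 similar
  R8 @ bar5.0: penult P8 not 3rd/6th
  R6 @ bar6.3: closes on M3

No (9 violations)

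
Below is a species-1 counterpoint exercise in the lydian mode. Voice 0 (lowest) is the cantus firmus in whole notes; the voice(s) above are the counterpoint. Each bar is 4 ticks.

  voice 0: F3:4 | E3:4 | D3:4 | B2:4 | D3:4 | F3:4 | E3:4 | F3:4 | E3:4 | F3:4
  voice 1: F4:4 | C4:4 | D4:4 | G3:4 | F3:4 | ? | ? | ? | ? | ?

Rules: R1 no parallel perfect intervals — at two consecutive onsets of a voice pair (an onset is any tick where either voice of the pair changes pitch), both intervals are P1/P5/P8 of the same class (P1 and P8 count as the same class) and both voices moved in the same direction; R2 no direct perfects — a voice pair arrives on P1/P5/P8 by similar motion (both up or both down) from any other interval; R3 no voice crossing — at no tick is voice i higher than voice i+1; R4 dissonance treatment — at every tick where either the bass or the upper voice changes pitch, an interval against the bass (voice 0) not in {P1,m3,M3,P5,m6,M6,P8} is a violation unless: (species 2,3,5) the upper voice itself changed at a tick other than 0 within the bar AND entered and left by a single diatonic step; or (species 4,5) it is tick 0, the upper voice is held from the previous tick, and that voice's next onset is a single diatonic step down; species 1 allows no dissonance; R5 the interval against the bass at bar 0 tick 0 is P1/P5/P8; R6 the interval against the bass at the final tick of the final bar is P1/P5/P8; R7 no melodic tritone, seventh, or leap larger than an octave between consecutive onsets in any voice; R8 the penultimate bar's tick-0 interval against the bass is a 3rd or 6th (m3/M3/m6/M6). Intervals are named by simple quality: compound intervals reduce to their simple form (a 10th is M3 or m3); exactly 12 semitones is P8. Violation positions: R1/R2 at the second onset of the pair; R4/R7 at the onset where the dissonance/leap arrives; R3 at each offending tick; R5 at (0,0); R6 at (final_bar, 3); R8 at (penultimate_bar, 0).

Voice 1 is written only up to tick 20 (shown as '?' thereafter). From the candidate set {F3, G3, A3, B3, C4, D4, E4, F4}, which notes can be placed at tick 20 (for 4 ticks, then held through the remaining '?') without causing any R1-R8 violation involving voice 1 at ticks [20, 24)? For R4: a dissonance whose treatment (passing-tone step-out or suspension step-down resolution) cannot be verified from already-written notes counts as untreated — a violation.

F3: legal
G3: violates R4
A3: legal
B3: violates R4,R7
C4: violates R2
D4: legal
E4: violates R4,R7
F4: violates R2

{A3, D4, F3}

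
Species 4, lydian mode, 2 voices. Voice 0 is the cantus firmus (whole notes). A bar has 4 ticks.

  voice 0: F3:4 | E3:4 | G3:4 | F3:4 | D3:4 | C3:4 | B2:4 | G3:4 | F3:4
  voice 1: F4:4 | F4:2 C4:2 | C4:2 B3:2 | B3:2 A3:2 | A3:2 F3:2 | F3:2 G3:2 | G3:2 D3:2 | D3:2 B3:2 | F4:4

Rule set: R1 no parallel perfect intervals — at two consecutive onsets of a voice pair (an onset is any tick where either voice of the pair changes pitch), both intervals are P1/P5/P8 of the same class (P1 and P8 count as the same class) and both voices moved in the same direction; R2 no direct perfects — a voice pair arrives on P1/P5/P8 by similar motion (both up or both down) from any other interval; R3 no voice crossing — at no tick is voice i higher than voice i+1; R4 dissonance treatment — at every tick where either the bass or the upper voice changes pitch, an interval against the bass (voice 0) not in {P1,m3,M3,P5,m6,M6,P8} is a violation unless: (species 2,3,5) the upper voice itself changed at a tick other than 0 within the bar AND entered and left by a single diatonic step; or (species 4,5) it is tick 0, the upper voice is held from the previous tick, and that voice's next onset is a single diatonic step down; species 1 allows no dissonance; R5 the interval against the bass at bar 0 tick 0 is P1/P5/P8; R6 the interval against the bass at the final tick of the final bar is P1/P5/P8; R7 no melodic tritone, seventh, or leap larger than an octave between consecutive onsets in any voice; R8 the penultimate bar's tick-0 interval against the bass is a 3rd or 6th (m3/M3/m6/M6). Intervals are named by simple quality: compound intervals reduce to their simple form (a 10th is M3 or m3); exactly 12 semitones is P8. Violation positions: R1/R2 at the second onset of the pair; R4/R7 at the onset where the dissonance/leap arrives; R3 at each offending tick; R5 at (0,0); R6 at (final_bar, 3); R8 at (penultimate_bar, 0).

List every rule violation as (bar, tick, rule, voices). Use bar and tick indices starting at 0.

bar 0: v0=F3 v1=F4 downbeat P8
bar 1: v0=E3 v1=F4 downbeat m2
bar 2: v0=G3 v1=C4 downbeat P4
bar 3: v0=F3 v1=B3 downbeat TT
bar 4: v0=D3 v1=A3 downbeat P5
bar 5: v0=C3 v1=F3 downbeat P4
bar 6: v0=B2 v1=G3 downbeat m6
bar 7: v0=G3 v1=D3 downbeat P4
bar 8: v0=F3 v1=F4 downbeat P8
  -> R4 @ bar 1 tick 0 v(0, 1): E3/F4 m2 untreated
  -> R4 @ bar 5 tick 0 v(0, 1): C3/F3 P4 untreated
  -> R3 @ bar 7 tick 0 v(0, 1): G3 above D3
  -> R4 @ bar 7 tick 0 v(0, 1): G3/D3 P4 untreated
  -> R8 @ bar 7 tick 0 v(0, 1): penult P4 not 3rd/6th
  -> R3 @ bar 7 tick 1 v(0, 1): G3 above D3
  -> R7 @ bar 8 tick 0 v(1,): B3->F4 leap 6st

(1, 0, R4, (0, 1))
(5, 0, R4, (0, 1))
(7, 0, R3, (0, 1))
(7, 0, R4, (0, 1))
(7, 0, R8, (0, 1))
(7, 1, R3, (0, 1))
(8, 0, R7, (1,))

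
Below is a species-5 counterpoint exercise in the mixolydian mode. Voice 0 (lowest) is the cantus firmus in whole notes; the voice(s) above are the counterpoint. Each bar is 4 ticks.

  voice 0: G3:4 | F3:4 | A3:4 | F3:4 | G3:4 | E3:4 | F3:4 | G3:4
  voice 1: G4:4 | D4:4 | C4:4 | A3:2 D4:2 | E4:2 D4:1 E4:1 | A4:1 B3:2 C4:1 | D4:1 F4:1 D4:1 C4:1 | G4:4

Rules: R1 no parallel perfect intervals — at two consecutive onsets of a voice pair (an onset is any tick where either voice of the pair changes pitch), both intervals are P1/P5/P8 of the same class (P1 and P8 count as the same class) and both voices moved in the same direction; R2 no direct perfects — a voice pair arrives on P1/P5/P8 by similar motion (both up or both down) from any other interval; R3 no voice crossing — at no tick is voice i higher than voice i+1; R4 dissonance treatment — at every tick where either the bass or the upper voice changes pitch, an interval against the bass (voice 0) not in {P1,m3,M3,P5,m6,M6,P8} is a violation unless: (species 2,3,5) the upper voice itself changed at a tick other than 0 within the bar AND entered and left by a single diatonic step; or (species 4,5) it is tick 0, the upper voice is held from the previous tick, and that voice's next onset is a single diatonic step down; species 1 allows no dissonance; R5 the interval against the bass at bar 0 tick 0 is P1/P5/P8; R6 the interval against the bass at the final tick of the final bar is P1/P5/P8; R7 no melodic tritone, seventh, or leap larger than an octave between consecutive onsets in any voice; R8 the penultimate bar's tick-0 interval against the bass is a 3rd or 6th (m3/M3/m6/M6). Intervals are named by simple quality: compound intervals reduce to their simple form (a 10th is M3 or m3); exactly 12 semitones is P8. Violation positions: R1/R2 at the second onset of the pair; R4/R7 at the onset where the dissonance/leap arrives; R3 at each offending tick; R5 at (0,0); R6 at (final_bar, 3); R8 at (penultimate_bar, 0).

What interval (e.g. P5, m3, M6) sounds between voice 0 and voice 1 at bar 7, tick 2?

voice 0=G3 voice 1=G4 -> P8

P8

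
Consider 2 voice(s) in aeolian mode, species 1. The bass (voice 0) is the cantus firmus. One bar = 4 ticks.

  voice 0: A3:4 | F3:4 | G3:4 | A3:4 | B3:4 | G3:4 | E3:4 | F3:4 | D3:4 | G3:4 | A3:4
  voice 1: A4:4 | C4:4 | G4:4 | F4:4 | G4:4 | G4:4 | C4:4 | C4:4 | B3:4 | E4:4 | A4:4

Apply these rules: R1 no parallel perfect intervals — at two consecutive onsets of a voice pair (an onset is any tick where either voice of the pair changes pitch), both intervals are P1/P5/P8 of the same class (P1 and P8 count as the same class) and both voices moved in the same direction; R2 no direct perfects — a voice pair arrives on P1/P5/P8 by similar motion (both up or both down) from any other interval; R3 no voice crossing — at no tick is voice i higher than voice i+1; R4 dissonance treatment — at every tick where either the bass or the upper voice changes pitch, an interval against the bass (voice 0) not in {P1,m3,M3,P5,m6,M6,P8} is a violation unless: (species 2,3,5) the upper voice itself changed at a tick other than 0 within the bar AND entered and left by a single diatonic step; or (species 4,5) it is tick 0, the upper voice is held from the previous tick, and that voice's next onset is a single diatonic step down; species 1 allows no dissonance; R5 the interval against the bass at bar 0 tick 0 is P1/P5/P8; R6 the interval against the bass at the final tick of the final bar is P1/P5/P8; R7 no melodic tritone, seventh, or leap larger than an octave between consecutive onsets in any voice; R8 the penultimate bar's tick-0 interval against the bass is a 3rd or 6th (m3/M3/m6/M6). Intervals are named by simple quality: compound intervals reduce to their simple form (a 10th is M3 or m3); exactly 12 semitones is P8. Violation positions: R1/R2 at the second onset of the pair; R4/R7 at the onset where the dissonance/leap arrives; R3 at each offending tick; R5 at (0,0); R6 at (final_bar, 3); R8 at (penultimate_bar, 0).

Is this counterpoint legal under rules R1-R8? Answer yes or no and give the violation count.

No (3 violations)

bar 0: v0=A3 v1=A4 (P8)
bar 1: v0=F3 v1=C4 (P5)
bar 2: v0=G3 v1=G4 (P8)
bar 3: v0=A3 v1=F4 (m6)
bar 4: v0=B3 v1=G4 (m6)
bar 5: v0=G3 v1=G4 (P8)
bar 6: v0=E3 v1=C4 (m6)
bar 7: v0=F3 v1=C4 (P5)
bar 8: v0=D3 v1=B3 (M6)
bar 9: v0=G3 v1=E4 (M6)
bar 10: v0=A3 v1=A4 (P8)
  R2 @ bar1.0: A3/A4 P8 -> F3/C4 P5 similar
  R2 @ bar2.0: F3/C4 P5 -> G3/G4 P8 similar
  R2 @ bar10.0: G3/E4 M6 -> A3/A4 P8 similar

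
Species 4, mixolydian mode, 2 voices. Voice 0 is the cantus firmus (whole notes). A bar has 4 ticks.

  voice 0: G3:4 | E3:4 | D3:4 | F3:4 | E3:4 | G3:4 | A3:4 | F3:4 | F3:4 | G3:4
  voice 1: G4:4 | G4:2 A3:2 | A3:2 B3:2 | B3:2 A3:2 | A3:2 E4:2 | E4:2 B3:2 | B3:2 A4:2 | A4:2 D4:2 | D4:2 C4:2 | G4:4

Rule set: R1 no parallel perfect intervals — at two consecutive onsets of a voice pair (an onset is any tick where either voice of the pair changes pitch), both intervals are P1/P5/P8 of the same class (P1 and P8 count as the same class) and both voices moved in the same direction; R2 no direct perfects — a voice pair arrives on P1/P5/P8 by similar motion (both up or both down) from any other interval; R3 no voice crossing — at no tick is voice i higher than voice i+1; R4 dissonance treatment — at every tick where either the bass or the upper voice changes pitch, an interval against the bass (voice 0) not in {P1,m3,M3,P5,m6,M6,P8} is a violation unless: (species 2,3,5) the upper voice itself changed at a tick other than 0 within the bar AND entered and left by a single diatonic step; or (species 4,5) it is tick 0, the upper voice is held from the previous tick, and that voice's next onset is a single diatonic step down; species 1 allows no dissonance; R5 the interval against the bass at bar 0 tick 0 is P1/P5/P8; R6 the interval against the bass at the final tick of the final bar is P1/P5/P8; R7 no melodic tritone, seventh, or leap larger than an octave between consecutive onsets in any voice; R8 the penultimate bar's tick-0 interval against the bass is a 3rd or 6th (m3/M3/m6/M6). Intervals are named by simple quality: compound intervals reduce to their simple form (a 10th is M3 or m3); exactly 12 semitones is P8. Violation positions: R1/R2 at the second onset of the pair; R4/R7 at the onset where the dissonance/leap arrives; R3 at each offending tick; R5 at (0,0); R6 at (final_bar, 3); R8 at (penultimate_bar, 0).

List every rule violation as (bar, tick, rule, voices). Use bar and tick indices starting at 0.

(1, 2, R4, (0, 1))
(1, 2, R7, (1,))
(4, 0, R4, (0, 1))
(6, 0, R4, (0, 1))
(6, 2, R7, (1,))
(9, 0, R2, (0, 1))

bar 0: v0=G3 v1=G4 downbeat P8
bar 1: v0=E3 v1=G4 downbeat m3
bar 2: v0=D3 v1=A3 downbeat P5
bar 3: v0=F3 v1=B3 downbeat TT
bar 4: v0=E3 v1=A3 downbeat P4
bar 5: v0=G3 v1=E4 downbeat M6
bar 6: v0=A3 v1=B3 downbeat M2
bar 7: v0=F3 v1=A4 downbeat M3
bar 8: v0=F3 v1=D4 downbeat M6
bar 9: v0=G3 v1=G4 downbeat P8
  -> R4 @ bar 1 tick 2 v(0, 1): E3/A3 P4 untreated
  -> R7 @ bar 1 tick 2 v(1,): G4->A3 leap 10st
  -> R4 @ bar 4 tick 0 v(0, 1): E3/A3 P4 untreated
  -> R4 @ bar 6 tick 0 v(0, 1): A3/B3 M2 untreated
  -> R7 @ bar 6 tick 2 v(1,): B3->A4 leap 10st
  -> R2 @ bar 9 tick 0 v(0, 1): F3/C4 P5 -> G3/G4 P8 similar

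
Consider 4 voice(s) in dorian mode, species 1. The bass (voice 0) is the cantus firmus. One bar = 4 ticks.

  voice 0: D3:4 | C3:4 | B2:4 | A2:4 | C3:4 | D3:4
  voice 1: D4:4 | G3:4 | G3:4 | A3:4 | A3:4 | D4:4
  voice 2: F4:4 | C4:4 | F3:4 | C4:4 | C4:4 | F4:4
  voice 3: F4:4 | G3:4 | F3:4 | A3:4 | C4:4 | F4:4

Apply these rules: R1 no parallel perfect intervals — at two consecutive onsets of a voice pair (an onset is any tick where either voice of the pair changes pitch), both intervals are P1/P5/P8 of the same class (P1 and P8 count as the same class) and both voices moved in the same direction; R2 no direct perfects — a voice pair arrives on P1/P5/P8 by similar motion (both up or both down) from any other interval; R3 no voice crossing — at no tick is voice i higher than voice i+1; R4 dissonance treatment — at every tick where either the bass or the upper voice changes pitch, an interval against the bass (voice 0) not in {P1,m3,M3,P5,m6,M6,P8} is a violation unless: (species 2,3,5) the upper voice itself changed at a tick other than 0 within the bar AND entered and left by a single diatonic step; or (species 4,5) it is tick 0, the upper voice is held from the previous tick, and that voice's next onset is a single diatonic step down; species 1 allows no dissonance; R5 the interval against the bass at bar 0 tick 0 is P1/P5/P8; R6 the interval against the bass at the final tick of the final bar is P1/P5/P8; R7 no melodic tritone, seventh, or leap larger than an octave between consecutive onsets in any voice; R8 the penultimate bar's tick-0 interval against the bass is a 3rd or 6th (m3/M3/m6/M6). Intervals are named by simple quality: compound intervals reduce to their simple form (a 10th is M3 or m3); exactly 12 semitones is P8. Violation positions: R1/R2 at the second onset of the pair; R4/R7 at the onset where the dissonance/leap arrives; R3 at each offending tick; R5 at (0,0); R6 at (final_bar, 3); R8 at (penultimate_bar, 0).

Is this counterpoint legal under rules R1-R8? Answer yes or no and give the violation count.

No (30 violations)

bar 0: v0=D3 v1=D4 v2=F4 v3=F4 (m3)
bar 1: v0=C3 v1=G3 v2=C4 v3=G3 (P5)
bar 2: v0=B2 v1=G3 v2=F3 v3=F3 (TT)
bar 3: v0=A2 v1=A3 v2=C4 v3=A3 (P8)
bar 4: v0=C3 v1=A3 v2=C4 v3=C4 (P8)
bar 5: v0=D3 v1=D4 v2=F4 v3=F4 (m3)
  R5 @ bar0.0: opens on m3
  R5 @ bar0.0: opens on m3
  R2 @ bar1.0: D3/D4 P8 -> C3/G3 P5 similar
  R2 @ bar1.0: D3/F4 m3 -> C3/C4 P8 similar
  R2 @ bar1.0: D3/F4 m3 -> C3/G3 P5 similar
  R2 @ bar1.0: D4/F4 m3 -> G3/G3 P1 similar
  R3 @ bar1.0: C4 above G3
  R7 @ bar1.0: F4->G3 leap 10st
  R3 @ bar1.1: C4 above G3
  R3 @ bar1.2: C4 above G3
  R3 @ bar1.3: C4 above G3
  R2 @ bar2.0: C4/G3 P4 -> F3/F3 P1 similar
  R3 @ bar2.0: G3 above F3
  R4 @ bar2.0: B2/F3 TT untreated
  R4 @ bar2.0: B2/F3 TT untreated
  R3 @ bar2.1: G3 above F3
  R3 @ bar2.2: G3 above F3
  R3 @ bar2.3: G3 above F3
  R2 @ bar3.0: G3/F3 M2 -> A3/A3 P1 similar
  R3 @ bar3.0: C4 above A3
  R3 @ bar3.1: C4 above A3
  R3 @ bar3.2: C4 above A3
  R3 @ bar3.3: C4 above A3
  R1 @ bar4.0: A2/A3 P8 -> C3/C4 P8 similar
  R8 @ bar4.0: penult P8 not 3rd/6th
  R8 @ bar4.0: penult P8 not 3rd/6th
  R1 @ bar5.0: C4/C4 P1 -> F4/F4 P1 similar
  R2 @ bar5.0: C3/A3 M6 -> D3/D4 P8 similar
  R6 @ bar5.3: closes on m3
  R6 @ bar5.3: closes on m3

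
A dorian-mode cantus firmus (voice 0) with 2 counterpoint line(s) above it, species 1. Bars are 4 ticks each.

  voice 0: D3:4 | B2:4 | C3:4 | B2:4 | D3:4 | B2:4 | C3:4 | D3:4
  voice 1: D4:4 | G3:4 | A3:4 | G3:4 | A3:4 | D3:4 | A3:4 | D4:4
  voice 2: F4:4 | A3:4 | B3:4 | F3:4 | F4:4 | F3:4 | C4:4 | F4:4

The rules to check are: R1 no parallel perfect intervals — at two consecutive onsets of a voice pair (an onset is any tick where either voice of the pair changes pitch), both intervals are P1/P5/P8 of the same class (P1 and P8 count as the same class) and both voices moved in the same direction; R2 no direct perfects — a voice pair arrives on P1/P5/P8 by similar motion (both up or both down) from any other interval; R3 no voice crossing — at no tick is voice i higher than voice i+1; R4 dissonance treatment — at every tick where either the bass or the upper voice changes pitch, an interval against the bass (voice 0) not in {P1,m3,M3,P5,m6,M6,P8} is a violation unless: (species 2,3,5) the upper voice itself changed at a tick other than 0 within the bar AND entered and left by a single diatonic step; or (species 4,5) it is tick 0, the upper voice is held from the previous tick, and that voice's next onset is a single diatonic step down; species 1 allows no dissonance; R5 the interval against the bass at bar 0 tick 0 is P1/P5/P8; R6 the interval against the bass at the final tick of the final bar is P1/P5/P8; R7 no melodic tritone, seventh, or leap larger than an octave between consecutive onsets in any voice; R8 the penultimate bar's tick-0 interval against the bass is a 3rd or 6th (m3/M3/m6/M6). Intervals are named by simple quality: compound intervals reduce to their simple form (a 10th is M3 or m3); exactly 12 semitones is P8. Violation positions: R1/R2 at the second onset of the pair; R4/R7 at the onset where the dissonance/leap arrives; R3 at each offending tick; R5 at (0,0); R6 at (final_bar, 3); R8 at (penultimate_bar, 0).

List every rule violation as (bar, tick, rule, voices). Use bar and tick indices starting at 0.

(0, 0, R5, (0, 2))
(1, 0, R4, (0, 2))
(2, 0, R4, (0, 2))
(3, 0, R3, (1, 2))
(3, 0, R4, (0, 2))
(3, 0, R7, (2,))
(3, 1, R3, (1, 2))
(3, 2, R3, (1, 2))
(3, 3, R3, (1, 2))
(4, 0, R2, (0, 1))
(5, 0, R4, (0, 2))
(6, 0, R2, (0, 2))
(6, 0, R8, (0, 2))
(7, 0, R2, (0, 1))
(7, 3, R6, (0, 2))

bar 0: v0=D3 v1=D4 v2=F4 downbeat m3
bar 1: v0=B2 v1=G3 v2=A3 downbeat m7
bar 2: v0=C3 v1=A3 v2=B3 downbeat M7
bar 3: v0=B2 v1=G3 v2=F3 downbeat TT
bar 4: v0=D3 v1=A3 v2=F4 downbeat m3
bar 5: v0=B2 v1=D3 v2=F3 downbeat TT
bar 6: v0=C3 v1=A3 v2=C4 downbeat P8
bar 7: v0=D3 v1=D4 v2=F4 downbeat m3
  -> R5 @ bar 0 tick 0 v(0, 2): opens on m3
  -> R4 @ bar 1 tick 0 v(0, 2): B2/A3 m7 untreated
  -> R4 @ bar 2 tick 0 v(0, 2): C3/B3 M7 untreated
  -> R3 @ bar 3 tick 0 v(1, 2): G3 above F3
  -> R4 @ bar 3 tick 0 v(0, 2): B2/F3 TT untreated
  -> R7 @ bar 3 tick 0 v(2,): B3->F3 leap 6st
  -> R3 @ bar 3 tick 1 v(1, 2): G3 above F3
  -> R3 @ bar 3 tick 2 v(1, 2): G3 above F3
  -> R3 @ bar 3 tick 3 v(1, 2): G3 above F3
  -> R2 @ bar 4 tick 0 v(0, 1): B2/G3 m6 -> D3/A3 P5 similar
  -> R4 @ bar 5 tick 0 v(0, 2): B2/F3 TT untreated
  -> R2 @ bar 6 tick 0 v(0, 2): B2/F3 TT -> C3/C4 P8 similar
  -> R8 @ bar 6 tick 0 v(0, 2): penult P8 not 3rd/6th
  -> R2 @ bar 7 tick 0 v(0, 1): C3/A3 M6 -> D3/D4 P8 similar
  -> R6 @ bar 7 tick 3 v(0, 2): closes on m3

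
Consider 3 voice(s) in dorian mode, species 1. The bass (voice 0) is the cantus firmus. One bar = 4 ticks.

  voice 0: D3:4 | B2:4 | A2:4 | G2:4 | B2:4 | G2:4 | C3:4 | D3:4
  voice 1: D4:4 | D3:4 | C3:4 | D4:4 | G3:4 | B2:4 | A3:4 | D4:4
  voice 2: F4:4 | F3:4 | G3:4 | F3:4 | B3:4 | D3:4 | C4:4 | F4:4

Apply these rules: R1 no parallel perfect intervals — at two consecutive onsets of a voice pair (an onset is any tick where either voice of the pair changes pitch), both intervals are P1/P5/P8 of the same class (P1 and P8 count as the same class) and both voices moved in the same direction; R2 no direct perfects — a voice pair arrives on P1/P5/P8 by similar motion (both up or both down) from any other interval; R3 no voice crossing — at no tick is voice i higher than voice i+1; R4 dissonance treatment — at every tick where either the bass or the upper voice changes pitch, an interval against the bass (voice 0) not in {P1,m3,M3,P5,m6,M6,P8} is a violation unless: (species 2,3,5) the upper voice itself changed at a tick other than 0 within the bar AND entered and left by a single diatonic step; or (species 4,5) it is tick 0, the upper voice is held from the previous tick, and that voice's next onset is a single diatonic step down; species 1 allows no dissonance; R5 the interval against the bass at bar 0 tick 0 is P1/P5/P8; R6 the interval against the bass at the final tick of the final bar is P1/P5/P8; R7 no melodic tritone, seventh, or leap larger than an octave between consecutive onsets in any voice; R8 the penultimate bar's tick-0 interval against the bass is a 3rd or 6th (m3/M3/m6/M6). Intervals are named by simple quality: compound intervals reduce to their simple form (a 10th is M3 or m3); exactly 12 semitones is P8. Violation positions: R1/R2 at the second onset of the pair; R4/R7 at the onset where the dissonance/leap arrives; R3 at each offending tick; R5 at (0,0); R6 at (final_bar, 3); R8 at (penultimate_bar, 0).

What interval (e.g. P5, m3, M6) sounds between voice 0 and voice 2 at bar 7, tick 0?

m3

voice 0=D3 voice 2=F4 -> m3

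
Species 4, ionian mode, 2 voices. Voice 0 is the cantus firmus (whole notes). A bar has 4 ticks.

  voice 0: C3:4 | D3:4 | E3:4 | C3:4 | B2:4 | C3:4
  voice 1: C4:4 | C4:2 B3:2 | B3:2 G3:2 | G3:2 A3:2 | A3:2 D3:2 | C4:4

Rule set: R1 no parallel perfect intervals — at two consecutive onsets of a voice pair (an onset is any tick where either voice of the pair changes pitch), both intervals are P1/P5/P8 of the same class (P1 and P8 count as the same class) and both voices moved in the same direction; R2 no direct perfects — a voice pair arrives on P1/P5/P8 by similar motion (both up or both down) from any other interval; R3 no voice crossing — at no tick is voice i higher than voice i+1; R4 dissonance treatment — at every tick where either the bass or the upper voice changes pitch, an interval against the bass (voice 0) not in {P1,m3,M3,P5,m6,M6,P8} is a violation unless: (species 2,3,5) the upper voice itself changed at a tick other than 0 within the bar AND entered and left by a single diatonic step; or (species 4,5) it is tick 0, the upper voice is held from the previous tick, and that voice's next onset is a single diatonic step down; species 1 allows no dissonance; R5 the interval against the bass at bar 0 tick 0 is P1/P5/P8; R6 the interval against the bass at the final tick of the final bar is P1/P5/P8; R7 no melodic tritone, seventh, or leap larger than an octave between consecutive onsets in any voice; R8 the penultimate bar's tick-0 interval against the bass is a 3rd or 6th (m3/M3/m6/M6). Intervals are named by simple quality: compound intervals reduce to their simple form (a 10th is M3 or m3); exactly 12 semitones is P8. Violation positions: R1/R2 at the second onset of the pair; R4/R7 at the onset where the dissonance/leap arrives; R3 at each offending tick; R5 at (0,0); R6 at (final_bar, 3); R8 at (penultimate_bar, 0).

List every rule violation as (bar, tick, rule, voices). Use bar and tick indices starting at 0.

(4, 0, R4, (0, 1))
(4, 0, R8, (0, 1))
(5, 0, R2, (0, 1))
(5, 0, R7, (1,))

bar 0: v0=C3 v1=C4 downbeat P8
bar 1: v0=D3 v1=C4 downbeat m7
bar 2: v0=E3 v1=B3 downbeat P5
bar 3: v0=C3 v1=G3 downbeat P5
bar 4: v0=B2 v1=A3 downbeat m7
bar 5: v0=C3 v1=C4 downbeat P8
  -> R4 @ bar 4 tick 0 v(0, 1): B2/A3 m7 untreated
  -> R8 @ bar 4 tick 0 v(0, 1): penult m7 not 3rd/6th
  -> R2 @ bar 5 tick 0 v(0, 1): B2/D3 m3 -> C3/C4 P8 similar
  -> R7 @ bar 5 tick 0 v(1,): D3->C4 leap 10st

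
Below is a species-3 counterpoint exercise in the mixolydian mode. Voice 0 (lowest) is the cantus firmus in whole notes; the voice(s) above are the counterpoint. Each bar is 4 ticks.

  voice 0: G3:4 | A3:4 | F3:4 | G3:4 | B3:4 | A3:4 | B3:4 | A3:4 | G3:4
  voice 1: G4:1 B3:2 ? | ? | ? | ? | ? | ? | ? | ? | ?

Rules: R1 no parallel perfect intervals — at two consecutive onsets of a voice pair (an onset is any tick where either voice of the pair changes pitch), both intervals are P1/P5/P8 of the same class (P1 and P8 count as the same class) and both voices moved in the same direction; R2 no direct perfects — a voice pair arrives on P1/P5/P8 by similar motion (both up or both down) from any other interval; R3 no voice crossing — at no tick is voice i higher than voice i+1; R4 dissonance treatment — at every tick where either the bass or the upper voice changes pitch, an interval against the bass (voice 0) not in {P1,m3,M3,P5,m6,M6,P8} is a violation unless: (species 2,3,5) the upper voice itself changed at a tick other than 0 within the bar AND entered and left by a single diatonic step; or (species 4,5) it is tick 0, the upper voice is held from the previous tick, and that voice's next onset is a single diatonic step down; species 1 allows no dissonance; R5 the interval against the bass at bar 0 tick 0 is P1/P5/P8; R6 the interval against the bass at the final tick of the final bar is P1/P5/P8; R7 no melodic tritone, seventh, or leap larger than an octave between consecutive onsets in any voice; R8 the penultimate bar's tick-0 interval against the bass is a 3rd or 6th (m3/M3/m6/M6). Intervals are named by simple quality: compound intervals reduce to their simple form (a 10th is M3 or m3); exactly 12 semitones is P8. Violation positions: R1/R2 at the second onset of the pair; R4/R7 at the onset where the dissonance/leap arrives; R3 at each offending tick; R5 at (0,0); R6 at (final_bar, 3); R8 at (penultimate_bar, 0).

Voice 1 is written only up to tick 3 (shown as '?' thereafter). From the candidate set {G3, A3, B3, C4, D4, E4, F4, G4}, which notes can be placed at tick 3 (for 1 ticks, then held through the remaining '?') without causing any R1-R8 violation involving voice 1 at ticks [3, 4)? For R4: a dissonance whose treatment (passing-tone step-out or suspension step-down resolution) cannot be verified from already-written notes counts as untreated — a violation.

G3: legal
A3: violates R4
B3: legal
C4: violates R4
D4: legal
E4: legal
F4: violates R4,R7
G4: legal

{B3, D4, E4, G3, G4}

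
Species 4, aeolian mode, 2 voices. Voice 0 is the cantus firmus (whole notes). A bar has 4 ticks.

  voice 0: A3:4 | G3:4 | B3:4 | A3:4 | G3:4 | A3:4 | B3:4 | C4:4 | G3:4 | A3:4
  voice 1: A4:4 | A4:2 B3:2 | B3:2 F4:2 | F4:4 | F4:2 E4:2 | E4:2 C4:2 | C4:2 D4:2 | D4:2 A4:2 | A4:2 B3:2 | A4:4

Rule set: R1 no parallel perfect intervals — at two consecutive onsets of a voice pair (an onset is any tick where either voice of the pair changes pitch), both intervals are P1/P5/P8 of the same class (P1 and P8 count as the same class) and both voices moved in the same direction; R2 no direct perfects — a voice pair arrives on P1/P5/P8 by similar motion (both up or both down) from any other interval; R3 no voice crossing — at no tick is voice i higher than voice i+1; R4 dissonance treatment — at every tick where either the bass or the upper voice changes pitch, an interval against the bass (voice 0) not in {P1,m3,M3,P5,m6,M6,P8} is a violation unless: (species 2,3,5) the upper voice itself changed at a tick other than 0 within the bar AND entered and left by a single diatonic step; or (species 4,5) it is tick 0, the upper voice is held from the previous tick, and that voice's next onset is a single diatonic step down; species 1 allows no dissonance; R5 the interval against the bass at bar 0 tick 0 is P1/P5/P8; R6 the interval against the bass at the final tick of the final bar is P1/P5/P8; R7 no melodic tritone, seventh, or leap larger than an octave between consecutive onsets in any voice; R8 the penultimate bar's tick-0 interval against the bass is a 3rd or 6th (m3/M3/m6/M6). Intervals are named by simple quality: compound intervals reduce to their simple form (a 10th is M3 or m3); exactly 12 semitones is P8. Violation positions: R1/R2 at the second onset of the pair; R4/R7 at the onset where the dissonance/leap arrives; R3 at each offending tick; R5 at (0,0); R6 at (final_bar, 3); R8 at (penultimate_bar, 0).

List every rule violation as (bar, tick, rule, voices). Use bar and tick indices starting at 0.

(1, 0, R4, (0, 1))
(1, 2, R7, (1,))
(2, 2, R4, (0, 1))
(2, 2, R7, (1,))
(6, 0, R4, (0, 1))
(7, 0, R4, (0, 1))
(8, 0, R4, (0, 1))
(8, 0, R8, (0, 1))
(8, 2, R7, (1,))
(9, 0, R2, (0, 1))
(9, 0, R7, (1,))

bar 0: v0=A3 v1=A4 downbeat P8
bar 1: v0=G3 v1=A4 downbeat M2
bar 2: v0=B3 v1=B3 downbeat P1
bar 3: v0=A3 v1=F4 downbeat m6
bar 4: v0=G3 v1=F4 downbeat m7
bar 5: v0=A3 v1=E4 downbeat P5
bar 6: v0=B3 v1=C4 downbeat m2
bar 7: v0=C4 v1=D4 downbeat M2
bar 8: v0=G3 v1=A4 downbeat M2
bar 9: v0=A3 v1=A4 downbeat P8
  -> R4 @ bar 1 tick 0 v(0, 1): G3/A4 M2 untreated
  -> R7 @ bar 1 tick 2 v(1,): A4->B3 leap 10st
  -> R4 @ bar 2 tick 2 v(0, 1): B3/F4 TT untreated
  -> R7 @ bar 2 tick 2 v(1,): B3->F4 leap 6st
  -> R4 @ bar 6 tick 0 v(0, 1): B3/C4 m2 untreated
  -> R4 @ bar 7 tick 0 v(0, 1): C4/D4 M2 untreated
  -> R4 @ bar 8 tick 0 v(0, 1): G3/A4 M2 untreated
  -> R8 @ bar 8 tick 0 v(0, 1): penult M2 not 3rd/6th
  -> R7 @ bar 8 tick 2 v(1,): A4->B3 leap 10st
  -> R2 @ bar 9 tick 0 v(0, 1): G3/B3 M3 -> A3/A4 P8 similar
  -> R7 @ bar 9 tick 0 v(1,): B3->A4 leap 10st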